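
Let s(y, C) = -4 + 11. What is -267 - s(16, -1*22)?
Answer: -274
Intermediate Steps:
s(y, C) = 7
-267 - s(16, -1*22) = -267 - 1*7 = -267 - 7 = -274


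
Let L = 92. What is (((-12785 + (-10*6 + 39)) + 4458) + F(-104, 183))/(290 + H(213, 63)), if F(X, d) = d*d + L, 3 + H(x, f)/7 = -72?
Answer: -25233/235 ≈ -107.37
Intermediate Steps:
H(x, f) = -525 (H(x, f) = -21 + 7*(-72) = -21 - 504 = -525)
F(X, d) = 92 + d² (F(X, d) = d*d + 92 = d² + 92 = 92 + d²)
(((-12785 + (-10*6 + 39)) + 4458) + F(-104, 183))/(290 + H(213, 63)) = (((-12785 + (-10*6 + 39)) + 4458) + (92 + 183²))/(290 - 525) = (((-12785 + (-60 + 39)) + 4458) + (92 + 33489))/(-235) = (((-12785 - 21) + 4458) + 33581)*(-1/235) = ((-12806 + 4458) + 33581)*(-1/235) = (-8348 + 33581)*(-1/235) = 25233*(-1/235) = -25233/235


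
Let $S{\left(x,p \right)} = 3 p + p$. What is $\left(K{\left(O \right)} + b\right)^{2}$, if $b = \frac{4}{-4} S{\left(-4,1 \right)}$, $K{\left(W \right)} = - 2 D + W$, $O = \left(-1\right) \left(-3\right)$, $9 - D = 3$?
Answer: $169$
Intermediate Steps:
$S{\left(x,p \right)} = 4 p$
$D = 6$ ($D = 9 - 3 = 6$)
$O = 3$
$K{\left(W \right)} = -12 + W$ ($K{\left(W \right)} = \left(-2\right) 6 + W = -12 + W$)
$b = -4$ ($b = \frac{4}{-4} \cdot 4 \cdot 1 = 4 \left(- \frac{1}{4}\right) 4 = \left(-1\right) 4 = -4$)
$\left(K{\left(O \right)} + b\right)^{2} = \left(\left(-12 + 3\right) - 4\right)^{2} = \left(-9 - 4\right)^{2} = \left(-13\right)^{2} = 169$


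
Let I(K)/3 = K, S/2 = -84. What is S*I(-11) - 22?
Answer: 5522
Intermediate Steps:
S = -168 (S = 2*(-84) = -168)
I(K) = 3*K
S*I(-11) - 22 = -504*(-11) - 22 = -168*(-33) - 22 = 5544 - 22 = 5522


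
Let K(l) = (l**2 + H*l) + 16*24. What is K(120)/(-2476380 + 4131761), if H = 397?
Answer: 62424/1655381 ≈ 0.037710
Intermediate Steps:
K(l) = 384 + l**2 + 397*l (K(l) = (l**2 + 397*l) + 16*24 = (l**2 + 397*l) + 384 = 384 + l**2 + 397*l)
K(120)/(-2476380 + 4131761) = (384 + 120**2 + 397*120)/(-2476380 + 4131761) = (384 + 14400 + 47640)/1655381 = 62424*(1/1655381) = 62424/1655381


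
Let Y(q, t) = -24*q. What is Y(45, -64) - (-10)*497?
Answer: 3890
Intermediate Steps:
Y(45, -64) - (-10)*497 = -24*45 - (-10)*497 = -1080 - 1*(-4970) = -1080 + 4970 = 3890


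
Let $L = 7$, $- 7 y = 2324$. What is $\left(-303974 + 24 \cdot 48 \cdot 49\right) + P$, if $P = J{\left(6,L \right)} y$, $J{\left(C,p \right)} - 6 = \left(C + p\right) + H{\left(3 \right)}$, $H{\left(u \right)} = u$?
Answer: $-254830$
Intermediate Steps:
$y = -332$ ($y = \left(- \frac{1}{7}\right) 2324 = -332$)
$J{\left(C,p \right)} = 9 + C + p$ ($J{\left(C,p \right)} = 6 + \left(\left(C + p\right) + 3\right) = 6 + \left(3 + C + p\right) = 9 + C + p$)
$P = -7304$ ($P = \left(9 + 6 + 7\right) \left(-332\right) = 22 \left(-332\right) = -7304$)
$\left(-303974 + 24 \cdot 48 \cdot 49\right) + P = \left(-303974 + 24 \cdot 48 \cdot 49\right) - 7304 = \left(-303974 + 1152 \cdot 49\right) - 7304 = \left(-303974 + 56448\right) - 7304 = -247526 - 7304 = -254830$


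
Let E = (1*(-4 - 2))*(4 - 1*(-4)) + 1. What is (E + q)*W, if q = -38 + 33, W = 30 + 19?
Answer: -2548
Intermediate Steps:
E = -47 (E = (1*(-6))*(4 + 4) + 1 = -6*8 + 1 = -48 + 1 = -47)
W = 49
q = -5
(E + q)*W = (-47 - 5)*49 = -52*49 = -2548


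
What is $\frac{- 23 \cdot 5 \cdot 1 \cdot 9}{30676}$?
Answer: $- \frac{1035}{30676} \approx -0.03374$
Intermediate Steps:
$\frac{- 23 \cdot 5 \cdot 1 \cdot 9}{30676} = \left(-23\right) 5 \cdot 9 \cdot \frac{1}{30676} = \left(-115\right) 9 \cdot \frac{1}{30676} = \left(-1035\right) \frac{1}{30676} = - \frac{1035}{30676}$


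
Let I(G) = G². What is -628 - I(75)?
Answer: -6253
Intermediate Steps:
-628 - I(75) = -628 - 1*75² = -628 - 1*5625 = -628 - 5625 = -6253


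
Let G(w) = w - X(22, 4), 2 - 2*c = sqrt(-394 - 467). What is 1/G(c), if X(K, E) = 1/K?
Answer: 11/2491 + 121*I*sqrt(861)/52311 ≈ 0.0044159 + 0.067873*I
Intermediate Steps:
c = 1 - I*sqrt(861)/2 (c = 1 - sqrt(-394 - 467)/2 = 1 - I*sqrt(861)/2 ≈ 1.0 - 14.671*I)
G(w) = -1/22 + w (G(w) = w - 1/22 = -1/22 + w)
1/G(c) = 1/(-1/22 + (1 - I*sqrt(861)/2)) = 1/(21/22 - I*sqrt(861)/2)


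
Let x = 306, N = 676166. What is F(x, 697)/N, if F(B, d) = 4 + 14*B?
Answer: 2144/338083 ≈ 0.0063416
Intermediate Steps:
F(x, 697)/N = (4 + 14*306)/676166 = (4 + 4284)*(1/676166) = 4288*(1/676166) = 2144/338083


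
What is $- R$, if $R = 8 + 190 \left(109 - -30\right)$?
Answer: $-26418$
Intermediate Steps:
$R = 26418$ ($R = 8 + 190 \left(109 + 30\right) = 8 + 190 \cdot 139 = 8 + 26410 = 26418$)
$- R = \left(-1\right) 26418 = -26418$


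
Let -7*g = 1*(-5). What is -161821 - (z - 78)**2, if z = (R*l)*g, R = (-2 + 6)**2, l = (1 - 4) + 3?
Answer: -167905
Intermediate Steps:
g = 5/7 (g = -(-5)/7 = -1/7*(-5) = 5/7 ≈ 0.71429)
l = 0 (l = -3 + 3 = 0)
R = 16 (R = 4**2 = 16)
z = 0 (z = (16*0)*(5/7) = 0*(5/7) = 0)
-161821 - (z - 78)**2 = -161821 - (0 - 78)**2 = -161821 - 1*(-78)**2 = -161821 - 1*6084 = -161821 - 6084 = -167905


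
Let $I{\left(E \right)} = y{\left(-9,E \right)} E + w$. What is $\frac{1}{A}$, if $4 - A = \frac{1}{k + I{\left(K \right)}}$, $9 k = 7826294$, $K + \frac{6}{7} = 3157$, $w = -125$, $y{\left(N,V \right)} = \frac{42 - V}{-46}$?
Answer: $\frac{21972378689}{87889494470} \approx 0.25$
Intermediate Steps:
$y{\left(N,V \right)} = - \frac{21}{23} + \frac{V}{46}$ ($y{\left(N,V \right)} = \left(42 - V\right) \left(- \frac{1}{46}\right) = - \frac{21}{23} + \frac{V}{46}$)
$K = \frac{22093}{7}$ ($K = - \frac{6}{7} + 3157 = \frac{22093}{7} \approx 3156.1$)
$k = \frac{7826294}{9}$ ($k = \frac{1}{9} \cdot 7826294 = \frac{7826294}{9} \approx 8.6959 \cdot 10^{5}$)
$I{\left(E \right)} = -125 + E \left(- \frac{21}{23} + \frac{E}{46}\right)$ ($I{\left(E \right)} = \left(- \frac{21}{23} + \frac{E}{46}\right) E - 125 = E \left(- \frac{21}{23} + \frac{E}{46}\right) - 125 = -125 + E \left(- \frac{21}{23} + \frac{E}{46}\right)$)
$A = \frac{87889494470}{21972378689}$ ($A = 4 - \frac{1}{\frac{7826294}{9} - \left(125 - \frac{22093 \left(-42 + \frac{22093}{7}\right)}{322}\right)} = 4 - \frac{1}{\frac{7826294}{9} - \left(125 - \frac{481605307}{2254}\right)} = 4 - \frac{1}{\frac{7826294}{9} + \left(-125 + \frac{481605307}{2254}\right)} = 4 - \frac{1}{\frac{7826294}{9} + \frac{481323557}{2254}} = 4 - \frac{1}{\frac{21972378689}{20286}} = 4 - \frac{20286}{21972378689} = \frac{87889494470}{21972378689} \approx 4.0$)
$\frac{1}{A} = \frac{1}{\frac{87889494470}{21972378689}} = \frac{21972378689}{87889494470}$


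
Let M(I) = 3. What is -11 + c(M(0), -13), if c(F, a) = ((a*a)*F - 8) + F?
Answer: 491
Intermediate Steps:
c(F, a) = -8 + F + F*a**2 (c(F, a) = (a**2*F - 8) + F = (F*a**2 - 8) + F = (-8 + F*a**2) + F = -8 + F + F*a**2)
-11 + c(M(0), -13) = -11 + (-8 + 3 + 3*(-13)**2) = -11 + (-8 + 3 + 3*169) = -11 + (-8 + 3 + 507) = -11 + 502 = 491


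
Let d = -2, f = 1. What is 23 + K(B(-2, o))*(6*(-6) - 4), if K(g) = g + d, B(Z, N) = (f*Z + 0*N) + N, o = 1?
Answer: 143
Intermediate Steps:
B(Z, N) = N + Z (B(Z, N) = (1*Z + 0*N) + N = (Z + 0) + N = Z + N = N + Z)
K(g) = -2 + g (K(g) = g - 2 = -2 + g)
23 + K(B(-2, o))*(6*(-6) - 4) = 23 + (-2 + (1 - 2))*(6*(-6) - 4) = 23 + (-2 - 1)*(-36 - 4) = 23 - 3*(-40) = 23 + 120 = 143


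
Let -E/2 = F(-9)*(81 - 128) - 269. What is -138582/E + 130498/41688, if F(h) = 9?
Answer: -87446831/901503 ≈ -97.001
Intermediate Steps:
E = 1384 (E = -2*(9*(81 - 128) - 269) = -2*(9*(-47) - 269) = -2*(-423 - 269) = -2*(-692) = 1384)
-138582/E + 130498/41688 = -138582/1384 + 130498/41688 = -138582*1/1384 + 130498*(1/41688) = -69291/692 + 65249/20844 = -87446831/901503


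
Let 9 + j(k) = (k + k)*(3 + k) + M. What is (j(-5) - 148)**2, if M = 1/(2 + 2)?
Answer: 299209/16 ≈ 18701.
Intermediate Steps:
M = 1/4 ≈ 0.25000
j(k) = -35/4 + 2*k*(3 + k) (j(k) = -9 + ((k + k)*(3 + k) + 1/4) = -9 + ((2*k)*(3 + k) + 1/4) = -9 + (2*k*(3 + k) + 1/4) = -9 + (1/4 + 2*k*(3 + k)) = -35/4 + 2*k*(3 + k))
(j(-5) - 148)**2 = ((-35/4 + 2*(-5)**2 + 6*(-5)) - 148)**2 = ((-35/4 + 2*25 - 30) - 148)**2 = ((-35/4 + 50 - 30) - 148)**2 = (45/4 - 148)**2 = (-547/4)**2 = 299209/16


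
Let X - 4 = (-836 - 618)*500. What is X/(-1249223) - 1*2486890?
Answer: -3106679459474/1249223 ≈ -2.4869e+6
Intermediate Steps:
X = -726996 (X = 4 + (-836 - 618)*500 = 4 - 1454*500 = 4 - 727000 = -726996)
X/(-1249223) - 1*2486890 = -726996/(-1249223) - 1*2486890 = -726996*(-1/1249223) - 2486890 = 726996/1249223 - 2486890 = -3106679459474/1249223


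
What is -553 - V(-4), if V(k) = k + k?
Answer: -545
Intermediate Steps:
V(k) = 2*k
-553 - V(-4) = -553 - 2*(-4) = -553 - 1*(-8) = -553 + 8 = -545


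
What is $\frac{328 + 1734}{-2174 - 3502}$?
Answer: $- \frac{1031}{2838} \approx -0.36328$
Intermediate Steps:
$\frac{328 + 1734}{-2174 - 3502} = \frac{2062}{-5676} = 2062 \left(- \frac{1}{5676}\right) = - \frac{1031}{2838}$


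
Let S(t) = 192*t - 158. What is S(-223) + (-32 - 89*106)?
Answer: -52440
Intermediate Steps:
S(t) = -158 + 192*t
S(-223) + (-32 - 89*106) = (-158 + 192*(-223)) + (-32 - 89*106) = (-158 - 42816) + (-32 - 9434) = -42974 - 9466 = -52440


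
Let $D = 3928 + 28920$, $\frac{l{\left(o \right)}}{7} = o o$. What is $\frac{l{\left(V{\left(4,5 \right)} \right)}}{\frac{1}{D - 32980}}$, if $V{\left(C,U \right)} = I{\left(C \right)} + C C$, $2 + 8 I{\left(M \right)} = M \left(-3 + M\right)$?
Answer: $- \frac{975975}{4} \approx -2.4399 \cdot 10^{5}$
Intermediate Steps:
$I{\left(M \right)} = - \frac{1}{4} + \frac{M \left(-3 + M\right)}{8}$
$V{\left(C,U \right)} = - \frac{1}{4} - \frac{3 C}{8} + \frac{9 C^{2}}{8}$ ($V{\left(C,U \right)} = \left(- \frac{1}{4} - \frac{3 C}{8} + \frac{C^{2}}{8}\right) + C C = \left(- \frac{1}{4} - \frac{3 C}{8} + \frac{C^{2}}{8}\right) + C^{2} = - \frac{1}{4} - \frac{3 C}{8} + \frac{9 C^{2}}{8}$)
$l{\left(o \right)} = 7 o^{2}$ ($l{\left(o \right)} = 7 o o = 7 o^{2}$)
$D = 32848$
$\frac{l{\left(V{\left(4,5 \right)} \right)}}{\frac{1}{D - 32980}} = \frac{7 \left(- \frac{1}{4} - \frac{3}{2} + \frac{9 \cdot 4^{2}}{8}\right)^{2}}{\frac{1}{32848 - 32980}} = \frac{7 \left(- \frac{1}{4} - \frac{3}{2} + \frac{9}{8} \cdot 16\right)^{2}}{\frac{1}{32848 - 32980}} = \frac{7 \left(- \frac{1}{4} - \frac{3}{2} + 18\right)^{2}}{\frac{1}{-132}} = \frac{7 \left(\frac{65}{4}\right)^{2}}{- \frac{1}{132}} = 7 \cdot \frac{4225}{16} \left(-132\right) = \frac{29575}{16} \left(-132\right) = - \frac{975975}{4}$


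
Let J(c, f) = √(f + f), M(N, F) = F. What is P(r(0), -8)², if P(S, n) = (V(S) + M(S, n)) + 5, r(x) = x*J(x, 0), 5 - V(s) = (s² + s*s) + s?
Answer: 4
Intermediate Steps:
J(c, f) = √2*√f (J(c, f) = √(2*f) = √2*√f)
V(s) = 5 - s - 2*s² (V(s) = 5 - ((s² + s*s) + s) = 5 - ((s² + s²) + s) = 5 - (2*s² + s) = 5 - (s + 2*s²) = 5 + (-s - 2*s²) = 5 - s - 2*s²)
r(x) = 0 (r(x) = x*(√2*√0) = x*(√2*0) = x*0 = 0)
P(S, n) = 10 + n - S - 2*S² (P(S, n) = ((5 - S - 2*S²) + n) + 5 = (5 + n - S - 2*S²) + 5 = 10 + n - S - 2*S²)
P(r(0), -8)² = (10 - 8 - 1*0 - 2*0²)² = (10 - 8 + 0 - 2*0)² = (10 - 8 + 0 + 0)² = 2² = 4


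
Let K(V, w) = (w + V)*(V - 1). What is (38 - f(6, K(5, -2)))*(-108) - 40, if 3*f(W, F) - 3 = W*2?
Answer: -3604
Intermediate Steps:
K(V, w) = (-1 + V)*(V + w) (K(V, w) = (V + w)*(-1 + V) = (-1 + V)*(V + w))
f(W, F) = 1 + 2*W/3 (f(W, F) = 1 + (W*2)/3 = 1 + (2*W)/3 = 1 + 2*W/3)
(38 - f(6, K(5, -2)))*(-108) - 40 = (38 - (1 + (2/3)*6))*(-108) - 40 = (38 - (1 + 4))*(-108) - 40 = (38 - 1*5)*(-108) - 40 = (38 - 5)*(-108) - 40 = 33*(-108) - 40 = -3564 - 40 = -3604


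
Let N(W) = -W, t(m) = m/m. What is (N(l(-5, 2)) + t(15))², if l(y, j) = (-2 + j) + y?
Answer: 36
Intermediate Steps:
t(m) = 1
l(y, j) = -2 + j + y
(N(l(-5, 2)) + t(15))² = (-(-2 + 2 - 5) + 1)² = (-1*(-5) + 1)² = (5 + 1)² = 6² = 36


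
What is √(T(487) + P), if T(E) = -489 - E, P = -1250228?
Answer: 2*I*√312801 ≈ 1118.6*I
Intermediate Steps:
√(T(487) + P) = √((-489 - 1*487) - 1250228) = √((-489 - 487) - 1250228) = √(-976 - 1250228) = √(-1251204) = 2*I*√312801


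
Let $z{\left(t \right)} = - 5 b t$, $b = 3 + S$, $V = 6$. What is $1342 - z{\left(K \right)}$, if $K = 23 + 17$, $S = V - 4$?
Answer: $2342$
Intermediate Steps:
$S = 2$ ($S = 6 - 4 = 2$)
$b = 5$ ($b = 3 + 2 = 5$)
$K = 40$
$z{\left(t \right)} = - 25 t$ ($z{\left(t \right)} = \left(-5\right) 5 t = - 25 t$)
$1342 - z{\left(K \right)} = 1342 - \left(-25\right) 40 = 1342 - -1000 = 1342 + 1000 = 2342$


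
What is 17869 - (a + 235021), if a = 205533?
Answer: -422685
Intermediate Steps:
17869 - (a + 235021) = 17869 - (205533 + 235021) = 17869 - 1*440554 = 17869 - 440554 = -422685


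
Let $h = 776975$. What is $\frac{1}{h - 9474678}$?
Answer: $- \frac{1}{8697703} \approx -1.1497 \cdot 10^{-7}$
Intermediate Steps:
$\frac{1}{h - 9474678} = \frac{1}{776975 - 9474678} = \frac{1}{-8697703} = - \frac{1}{8697703}$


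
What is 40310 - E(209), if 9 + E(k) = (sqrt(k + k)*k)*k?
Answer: 40319 - 43681*sqrt(418) ≈ -8.5274e+5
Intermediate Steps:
E(k) = -9 + sqrt(2)*k**(5/2) (E(k) = -9 + (sqrt(k + k)*k)*k = -9 + (sqrt(2*k)*k)*k = -9 + ((sqrt(2)*sqrt(k))*k)*k = -9 + (sqrt(2)*k**(3/2))*k = -9 + sqrt(2)*k**(5/2))
40310 - E(209) = 40310 - (-9 + sqrt(2)*209**(5/2)) = 40310 - (-9 + sqrt(2)*(43681*sqrt(209))) = 40310 - (-9 + 43681*sqrt(418)) = 40310 + (9 - 43681*sqrt(418)) = 40319 - 43681*sqrt(418)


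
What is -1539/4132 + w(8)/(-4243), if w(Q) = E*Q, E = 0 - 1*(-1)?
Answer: -6563033/17532076 ≈ -0.37434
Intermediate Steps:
E = 1 (E = 0 + 1 = 1)
w(Q) = Q (w(Q) = 1*Q = Q)
-1539/4132 + w(8)/(-4243) = -1539/4132 + 8/(-4243) = -1539*1/4132 + 8*(-1/4243) = -1539/4132 - 8/4243 = -6563033/17532076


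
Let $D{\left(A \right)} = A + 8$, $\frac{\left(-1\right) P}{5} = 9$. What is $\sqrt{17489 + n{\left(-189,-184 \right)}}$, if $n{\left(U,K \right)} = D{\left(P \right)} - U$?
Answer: $\sqrt{17641} \approx 132.82$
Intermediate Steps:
$P = -45$ ($P = \left(-5\right) 9 = -45$)
$D{\left(A \right)} = 8 + A$
$n{\left(U,K \right)} = -37 - U$ ($n{\left(U,K \right)} = \left(8 - 45\right) - U = -37 - U$)
$\sqrt{17489 + n{\left(-189,-184 \right)}} = \sqrt{17489 - -152} = \sqrt{17489 + \left(-37 + 189\right)} = \sqrt{17489 + 152} = \sqrt{17641}$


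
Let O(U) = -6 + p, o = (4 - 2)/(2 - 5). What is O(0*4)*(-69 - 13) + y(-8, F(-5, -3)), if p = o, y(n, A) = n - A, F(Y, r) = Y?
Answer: 1631/3 ≈ 543.67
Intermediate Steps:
o = -2/3 (o = 2/(-3) = 2*(-1/3) = -2/3 ≈ -0.66667)
p = -2/3 ≈ -0.66667
O(U) = -20/3 (O(U) = -6 - 2/3 = -20/3)
O(0*4)*(-69 - 13) + y(-8, F(-5, -3)) = -20*(-69 - 13)/3 + (-8 - 1*(-5)) = -20/3*(-82) + (-8 + 5) = 1640/3 - 3 = 1631/3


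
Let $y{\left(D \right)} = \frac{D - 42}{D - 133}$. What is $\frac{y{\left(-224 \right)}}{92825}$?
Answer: $\frac{38}{4734075} \approx 8.0269 \cdot 10^{-6}$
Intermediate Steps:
$y{\left(D \right)} = \frac{-42 + D}{-133 + D}$
$\frac{y{\left(-224 \right)}}{92825} = \frac{\frac{1}{-133 - 224} \left(-42 - 224\right)}{92825} = \frac{1}{-357} \left(-266\right) \frac{1}{92825} = \left(- \frac{1}{357}\right) \left(-266\right) \frac{1}{92825} = \frac{38}{51} \cdot \frac{1}{92825} = \frac{38}{4734075}$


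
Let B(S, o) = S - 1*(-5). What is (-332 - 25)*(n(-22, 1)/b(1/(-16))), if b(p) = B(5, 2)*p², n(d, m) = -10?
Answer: 91392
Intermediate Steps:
B(S, o) = 5 + S (B(S, o) = S + 5 = 5 + S)
b(p) = 10*p² (b(p) = (5 + 5)*p² = 10*p²)
(-332 - 25)*(n(-22, 1)/b(1/(-16))) = (-332 - 25)*(-10/(10*(1/(-16))²)) = -(-3570)/(10*(1*(-1/16))²) = -(-3570)/(10*(-1/16)²) = -(-3570)/(10*(1/256)) = -(-3570)/5/128 = -(-3570)*128/5 = -357*(-256) = 91392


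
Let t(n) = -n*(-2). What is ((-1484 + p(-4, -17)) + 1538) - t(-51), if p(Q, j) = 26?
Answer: 182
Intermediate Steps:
t(n) = 2*n
((-1484 + p(-4, -17)) + 1538) - t(-51) = ((-1484 + 26) + 1538) - 2*(-51) = (-1458 + 1538) - 1*(-102) = 80 + 102 = 182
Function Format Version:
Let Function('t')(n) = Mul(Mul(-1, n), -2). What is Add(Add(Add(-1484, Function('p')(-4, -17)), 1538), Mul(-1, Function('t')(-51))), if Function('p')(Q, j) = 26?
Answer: 182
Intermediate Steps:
Function('t')(n) = Mul(2, n)
Add(Add(Add(-1484, Function('p')(-4, -17)), 1538), Mul(-1, Function('t')(-51))) = Add(Add(Add(-1484, 26), 1538), Mul(-1, Mul(2, -51))) = Add(Add(-1458, 1538), Mul(-1, -102)) = Add(80, 102) = 182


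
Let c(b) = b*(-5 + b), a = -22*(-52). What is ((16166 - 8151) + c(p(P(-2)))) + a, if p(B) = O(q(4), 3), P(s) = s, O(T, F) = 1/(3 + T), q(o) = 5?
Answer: 586137/64 ≈ 9158.4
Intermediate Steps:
p(B) = ⅛ (p(B) = 1/(3 + 5) = 1/8 = ⅛)
a = 1144
((16166 - 8151) + c(p(P(-2)))) + a = ((16166 - 8151) + (-5 + ⅛)/8) + 1144 = (8015 + (⅛)*(-39/8)) + 1144 = (8015 - 39/64) + 1144 = 512921/64 + 1144 = 586137/64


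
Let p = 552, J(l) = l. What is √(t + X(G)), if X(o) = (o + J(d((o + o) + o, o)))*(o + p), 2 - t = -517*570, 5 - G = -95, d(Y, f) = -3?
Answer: 4*√22371 ≈ 598.28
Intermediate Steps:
G = 100 (G = 5 - 1*(-95) = 5 + 95 = 100)
t = 294692 (t = 2 - (-517)*570 = 2 - 1*(-294690) = 2 + 294690 = 294692)
X(o) = (-3 + o)*(552 + o) (X(o) = (o - 3)*(o + 552) = (-3 + o)*(552 + o))
√(t + X(G)) = √(294692 + (-1656 + 100² + 549*100)) = √(294692 + (-1656 + 10000 + 54900)) = √(294692 + 63244) = √357936 = 4*√22371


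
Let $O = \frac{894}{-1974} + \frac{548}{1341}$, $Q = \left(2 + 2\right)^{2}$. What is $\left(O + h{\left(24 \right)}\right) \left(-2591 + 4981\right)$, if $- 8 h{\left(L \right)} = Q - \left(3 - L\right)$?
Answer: $- \frac{19693754155}{1764756} \approx -11159.0$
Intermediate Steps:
$Q = 16$ ($Q = 4^{2} = 16$)
$h{\left(L \right)} = - \frac{13}{8} - \frac{L}{8}$ ($h{\left(L \right)} = - \frac{16 - \left(3 - L\right)}{8} = - \frac{16 + \left(-3 + L\right)}{8} = - \frac{13 + L}{8} = - \frac{13}{8} - \frac{L}{8}$)
$O = - \frac{19517}{441189}$ ($O = 894 \left(- \frac{1}{1974}\right) + 548 \cdot \frac{1}{1341} = - \frac{149}{329} + \frac{548}{1341} = - \frac{19517}{441189} \approx -0.044237$)
$\left(O + h{\left(24 \right)}\right) \left(-2591 + 4981\right) = \left(- \frac{19517}{441189} - \frac{37}{8}\right) \left(-2591 + 4981\right) = \left(- \frac{19517}{441189} - \frac{37}{8}\right) 2390 = \left(- \frac{16480129}{3529512}\right) 2390 = - \frac{19693754155}{1764756}$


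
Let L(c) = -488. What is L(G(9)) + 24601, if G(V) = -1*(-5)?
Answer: 24113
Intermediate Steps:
G(V) = 5
L(G(9)) + 24601 = -488 + 24601 = 24113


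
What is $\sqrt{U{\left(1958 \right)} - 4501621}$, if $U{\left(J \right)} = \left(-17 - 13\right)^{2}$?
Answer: $i \sqrt{4500721} \approx 2121.5 i$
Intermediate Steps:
$U{\left(J \right)} = 900$ ($U{\left(J \right)} = \left(-30\right)^{2} = 900$)
$\sqrt{U{\left(1958 \right)} - 4501621} = \sqrt{900 - 4501621} = \sqrt{-4500721} = i \sqrt{4500721}$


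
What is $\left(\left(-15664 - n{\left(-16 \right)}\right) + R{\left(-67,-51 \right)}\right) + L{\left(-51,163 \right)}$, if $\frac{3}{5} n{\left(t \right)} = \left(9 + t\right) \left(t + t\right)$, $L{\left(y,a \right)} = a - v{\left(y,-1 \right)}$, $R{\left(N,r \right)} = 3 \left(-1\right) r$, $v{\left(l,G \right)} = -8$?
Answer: $- \frac{47140}{3} \approx -15713.0$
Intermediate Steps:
$R{\left(N,r \right)} = - 3 r$
$L{\left(y,a \right)} = 8 + a$ ($L{\left(y,a \right)} = a - -8 = a + 8 = 8 + a$)
$n{\left(t \right)} = \frac{10 t \left(9 + t\right)}{3}$ ($n{\left(t \right)} = \frac{5 \left(9 + t\right) \left(t + t\right)}{3} = \frac{5 \left(9 + t\right) 2 t}{3} = \frac{5 \cdot 2 t \left(9 + t\right)}{3} = \frac{10 t \left(9 + t\right)}{3}$)
$\left(\left(-15664 - n{\left(-16 \right)}\right) + R{\left(-67,-51 \right)}\right) + L{\left(-51,163 \right)} = \left(\left(-15664 - \frac{10}{3} \left(-16\right) \left(9 - 16\right)\right) - -153\right) + \left(8 + 163\right) = \left(\left(-15664 - \frac{10}{3} \left(-16\right) \left(-7\right)\right) + 153\right) + 171 = \left(\left(-15664 - \frac{1120}{3}\right) + 153\right) + 171 = \left(- \frac{48112}{3} + 153\right) + 171 = - \frac{47653}{3} + 171 = - \frac{47140}{3}$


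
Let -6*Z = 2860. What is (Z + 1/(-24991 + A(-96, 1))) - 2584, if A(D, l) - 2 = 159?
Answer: -227989063/74490 ≈ -3060.7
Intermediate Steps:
A(D, l) = 161 (A(D, l) = 2 + 159 = 161)
Z = -1430/3 (Z = -⅙*2860 = -1430/3 ≈ -476.67)
(Z + 1/(-24991 + A(-96, 1))) - 2584 = (-1430/3 + 1/(-24991 + 161)) - 2584 = (-1430/3 + 1/(-24830)) - 2584 = (-1430/3 - 1/24830) - 2584 = -35506903/74490 - 2584 = -227989063/74490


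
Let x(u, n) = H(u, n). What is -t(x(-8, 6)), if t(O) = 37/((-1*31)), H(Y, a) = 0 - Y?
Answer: 37/31 ≈ 1.1935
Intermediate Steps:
H(Y, a) = -Y
x(u, n) = -u
t(O) = -37/31 (t(O) = 37/(-31) = 37*(-1/31) = -37/31)
-t(x(-8, 6)) = -1*(-37/31) = 37/31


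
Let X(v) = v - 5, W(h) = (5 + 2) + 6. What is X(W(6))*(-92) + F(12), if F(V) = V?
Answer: -724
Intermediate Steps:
W(h) = 13 (W(h) = 7 + 6 = 13)
X(v) = -5 + v
X(W(6))*(-92) + F(12) = (-5 + 13)*(-92) + 12 = 8*(-92) + 12 = -736 + 12 = -724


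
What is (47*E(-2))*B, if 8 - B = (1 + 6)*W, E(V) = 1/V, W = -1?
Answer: -705/2 ≈ -352.50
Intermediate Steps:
B = 15 (B = 8 - (1 + 6)*(-1) = 8 - 7*(-1) = 8 - 1*(-7) = 8 + 7 = 15)
(47*E(-2))*B = (47/(-2))*15 = (47*(-½))*15 = -47/2*15 = -705/2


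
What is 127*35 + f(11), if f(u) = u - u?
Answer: 4445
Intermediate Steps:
f(u) = 0
127*35 + f(11) = 127*35 + 0 = 4445 + 0 = 4445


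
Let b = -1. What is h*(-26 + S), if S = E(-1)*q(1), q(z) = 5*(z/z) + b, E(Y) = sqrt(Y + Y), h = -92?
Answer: 2392 - 368*I*sqrt(2) ≈ 2392.0 - 520.43*I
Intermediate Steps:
E(Y) = sqrt(2)*sqrt(Y) (E(Y) = sqrt(2*Y) = sqrt(2)*sqrt(Y))
q(z) = 4 (q(z) = 5*(z/z) - 1 = 5*1 - 1 = 5 - 1 = 4)
S = 4*I*sqrt(2) (S = (sqrt(2)*sqrt(-1))*4 = (sqrt(2)*I)*4 = (I*sqrt(2))*4 = 4*I*sqrt(2) ≈ 5.6569*I)
h*(-26 + S) = -92*(-26 + 4*I*sqrt(2)) = 2392 - 368*I*sqrt(2)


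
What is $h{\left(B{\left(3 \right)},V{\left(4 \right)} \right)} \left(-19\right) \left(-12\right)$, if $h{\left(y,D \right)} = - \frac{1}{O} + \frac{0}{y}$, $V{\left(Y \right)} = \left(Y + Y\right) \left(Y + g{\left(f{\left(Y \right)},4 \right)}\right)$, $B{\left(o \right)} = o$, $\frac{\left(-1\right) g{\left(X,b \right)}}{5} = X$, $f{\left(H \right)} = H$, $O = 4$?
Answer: $-57$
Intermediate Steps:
$g{\left(X,b \right)} = - 5 X$
$V{\left(Y \right)} = - 8 Y^{2}$ ($V{\left(Y \right)} = \left(Y + Y\right) \left(Y - 5 Y\right) = 2 Y \left(- 4 Y\right) = - 8 Y^{2}$)
$h{\left(y,D \right)} = - \frac{1}{4}$ ($h{\left(y,D \right)} = - \frac{1}{4} + \frac{0}{y} = \left(-1\right) \frac{1}{4} + 0 = - \frac{1}{4} + 0 = - \frac{1}{4}$)
$h{\left(B{\left(3 \right)},V{\left(4 \right)} \right)} \left(-19\right) \left(-12\right) = \left(- \frac{1}{4}\right) \left(-19\right) \left(-12\right) = \frac{19}{4} \left(-12\right) = -57$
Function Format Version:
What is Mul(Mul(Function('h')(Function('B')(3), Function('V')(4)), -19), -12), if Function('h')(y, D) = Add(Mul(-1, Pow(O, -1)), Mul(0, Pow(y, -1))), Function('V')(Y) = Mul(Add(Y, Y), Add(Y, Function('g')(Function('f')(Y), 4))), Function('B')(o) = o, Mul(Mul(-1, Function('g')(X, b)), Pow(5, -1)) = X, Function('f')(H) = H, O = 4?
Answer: -57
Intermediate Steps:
Function('g')(X, b) = Mul(-5, X)
Function('V')(Y) = Mul(-8, Pow(Y, 2)) (Function('V')(Y) = Mul(Add(Y, Y), Add(Y, Mul(-5, Y))) = Mul(Mul(2, Y), Mul(-4, Y)) = Mul(-8, Pow(Y, 2)))
Function('h')(y, D) = Rational(-1, 4) (Function('h')(y, D) = Add(Mul(-1, Pow(4, -1)), Mul(0, Pow(y, -1))) = Add(Mul(-1, Rational(1, 4)), 0) = Add(Rational(-1, 4), 0) = Rational(-1, 4))
Mul(Mul(Function('h')(Function('B')(3), Function('V')(4)), -19), -12) = Mul(Mul(Rational(-1, 4), -19), -12) = Mul(Rational(19, 4), -12) = -57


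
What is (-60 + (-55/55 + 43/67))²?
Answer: 16353936/4489 ≈ 3643.1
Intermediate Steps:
(-60 + (-55/55 + 43/67))² = (-60 + (-55*1/55 + 43*(1/67)))² = (-60 + (-1 + 43/67))² = (-60 - 24/67)² = (-4044/67)² = 16353936/4489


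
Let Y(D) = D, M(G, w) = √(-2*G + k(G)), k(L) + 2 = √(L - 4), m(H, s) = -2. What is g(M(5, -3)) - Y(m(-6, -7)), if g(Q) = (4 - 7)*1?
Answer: -1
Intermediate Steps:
k(L) = -2 + √(-4 + L) (k(L) = -2 + √(L - 4) = -2 + √(-4 + L))
M(G, w) = √(-2 + √(-4 + G) - 2*G) (M(G, w) = √(-2*G + (-2 + √(-4 + G))) = √(-2 + √(-4 + G) - 2*G))
g(Q) = -3 (g(Q) = -3*1 = -3)
g(M(5, -3)) - Y(m(-6, -7)) = -3 - 1*(-2) = -3 + 2 = -1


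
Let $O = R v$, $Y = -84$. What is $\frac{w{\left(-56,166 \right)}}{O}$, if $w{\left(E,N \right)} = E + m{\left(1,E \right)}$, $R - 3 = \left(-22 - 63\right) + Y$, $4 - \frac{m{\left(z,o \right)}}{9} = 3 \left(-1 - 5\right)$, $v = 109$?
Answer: $- \frac{71}{9047} \approx -0.0078479$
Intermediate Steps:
$m{\left(z,o \right)} = 198$ ($m{\left(z,o \right)} = 36 - 9 \cdot 3 \left(-1 - 5\right) = 36 - 9 \cdot 3 \left(-6\right) = 36 - -162 = 36 + 162 = 198$)
$R = -166$ ($R = 3 - 169 = -166$)
$w{\left(E,N \right)} = 198 + E$ ($w{\left(E,N \right)} = E + 198 = 198 + E$)
$O = -18094$ ($O = \left(-166\right) 109 = -18094$)
$\frac{w{\left(-56,166 \right)}}{O} = \frac{198 - 56}{-18094} = 142 \left(- \frac{1}{18094}\right) = - \frac{71}{9047}$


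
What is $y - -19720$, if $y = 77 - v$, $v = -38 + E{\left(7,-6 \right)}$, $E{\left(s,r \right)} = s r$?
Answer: $19877$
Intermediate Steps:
$E{\left(s,r \right)} = r s$
$v = -80$ ($v = -38 - 42 = -80$)
$y = 157$ ($y = 77 - -80 = 77 + 80 = 157$)
$y - -19720 = 157 - -19720 = 157 + 19720 = 19877$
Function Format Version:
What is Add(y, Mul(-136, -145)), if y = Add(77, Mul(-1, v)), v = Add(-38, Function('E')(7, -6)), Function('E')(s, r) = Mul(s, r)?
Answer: 19877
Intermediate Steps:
Function('E')(s, r) = Mul(r, s)
v = -80 (v = Add(-38, Mul(-6, 7)) = Add(-38, -42) = -80)
y = 157 (y = Add(77, Mul(-1, -80)) = Add(77, 80) = 157)
Add(y, Mul(-136, -145)) = Add(157, Mul(-136, -145)) = Add(157, 19720) = 19877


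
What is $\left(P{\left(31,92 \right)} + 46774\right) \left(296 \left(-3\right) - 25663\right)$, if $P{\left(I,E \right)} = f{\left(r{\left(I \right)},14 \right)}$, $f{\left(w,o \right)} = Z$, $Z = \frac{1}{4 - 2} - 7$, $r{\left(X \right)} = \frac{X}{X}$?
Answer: $- \frac{2483447785}{2} \approx -1.2417 \cdot 10^{9}$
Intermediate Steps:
$r{\left(X \right)} = 1$
$Z = - \frac{13}{2}$ ($Z = \frac{1}{2} - 7 = - \frac{13}{2} \approx -6.5$)
$f{\left(w,o \right)} = - \frac{13}{2}$
$P{\left(I,E \right)} = - \frac{13}{2}$
$\left(P{\left(31,92 \right)} + 46774\right) \left(296 \left(-3\right) - 25663\right) = \left(- \frac{13}{2} + 46774\right) \left(296 \left(-3\right) - 25663\right) = \frac{93535 \left(-888 - 25663\right)}{2} = \frac{93535}{2} \left(-26551\right) = - \frac{2483447785}{2}$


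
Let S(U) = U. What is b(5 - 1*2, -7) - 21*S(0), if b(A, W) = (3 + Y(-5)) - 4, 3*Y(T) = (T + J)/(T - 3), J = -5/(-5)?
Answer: -⅚ ≈ -0.83333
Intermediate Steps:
J = 1 (J = -5*(-⅕) = 1)
Y(T) = (1 + T)/(3*(-3 + T)) (Y(T) = ((T + 1)/(T - 3))/3 = ((1 + T)/(-3 + T))/3 = (1 + T)/(3*(-3 + T)))
b(A, W) = -⅚ (b(A, W) = (3 + (1 - 5)/(3*(-3 - 5))) - 4 = (3 + (⅓)*(-4)/(-8)) - 4 = (3 + (⅓)*(-⅛)*(-4)) - 4 = (3 + ⅙) - 4 = 19/6 - 4 = -⅚)
b(5 - 1*2, -7) - 21*S(0) = -⅚ - 21*0 = -⅚ + 0 = -⅚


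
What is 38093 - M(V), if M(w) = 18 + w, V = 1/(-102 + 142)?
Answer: 1522999/40 ≈ 38075.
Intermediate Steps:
V = 1/40 ≈ 0.025000
38093 - M(V) = 38093 - (18 + 1/40) = 38093 - 1*721/40 = 38093 - 721/40 = 1522999/40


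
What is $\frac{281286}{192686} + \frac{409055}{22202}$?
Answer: $\frac{42532141751}{2139007286} \approx 19.884$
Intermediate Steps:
$\frac{281286}{192686} + \frac{409055}{22202} = 281286 \cdot \frac{1}{192686} + 409055 \cdot \frac{1}{22202} = \frac{140643}{96343} + \frac{409055}{22202} = \frac{42532141751}{2139007286}$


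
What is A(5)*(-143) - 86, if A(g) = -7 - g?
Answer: 1630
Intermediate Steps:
A(5)*(-143) - 86 = (-7 - 1*5)*(-143) - 86 = (-7 - 5)*(-143) - 86 = -12*(-143) - 86 = 1716 - 86 = 1630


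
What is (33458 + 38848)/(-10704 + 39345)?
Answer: 24102/9547 ≈ 2.5246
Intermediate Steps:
(33458 + 38848)/(-10704 + 39345) = 72306/28641 = 72306*(1/28641) = 24102/9547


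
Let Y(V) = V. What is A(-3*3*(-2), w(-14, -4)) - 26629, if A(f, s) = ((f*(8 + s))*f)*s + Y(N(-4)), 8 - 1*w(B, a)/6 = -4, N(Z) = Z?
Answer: 1839607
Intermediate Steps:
w(B, a) = 72 (w(B, a) = 48 - 6*(-4) = 48 + 24 = 72)
A(f, s) = -4 + s*f²*(8 + s) (A(f, s) = ((f*(8 + s))*f)*s - 4 = (f²*(8 + s))*s - 4 = s*f²*(8 + s) - 4 = -4 + s*f²*(8 + s))
A(-3*3*(-2), w(-14, -4)) - 26629 = (-4 + (-3*3*(-2))²*72² + 8*72*(-3*3*(-2))²) - 26629 = (-4 + (-9*(-2))²*5184 + 8*72*(-9*(-2))²) - 26629 = (-4 + 18²*5184 + 8*72*18²) - 26629 = (-4 + 324*5184 + 8*72*324) - 26629 = (-4 + 1679616 + 186624) - 26629 = 1866236 - 26629 = 1839607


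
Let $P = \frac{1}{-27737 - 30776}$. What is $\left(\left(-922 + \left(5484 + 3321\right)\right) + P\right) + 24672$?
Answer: $\frac{1904890714}{58513} \approx 32555.0$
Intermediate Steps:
$P = - \frac{1}{58513}$ ($P = \frac{1}{-58513} = - \frac{1}{58513} \approx -1.709 \cdot 10^{-5}$)
$\left(\left(-922 + \left(5484 + 3321\right)\right) + P\right) + 24672 = \left(\left(-922 + \left(5484 + 3321\right)\right) - \frac{1}{58513}\right) + 24672 = \left(\left(-922 + 8805\right) - \frac{1}{58513}\right) + 24672 = \left(7883 - \frac{1}{58513}\right) + 24672 = \frac{461257978}{58513} + 24672 = \frac{1904890714}{58513}$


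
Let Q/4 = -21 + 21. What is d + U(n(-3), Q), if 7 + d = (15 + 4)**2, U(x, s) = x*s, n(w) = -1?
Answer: 354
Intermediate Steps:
Q = 0 (Q = 4*(-21 + 21) = 4*0 = 0)
U(x, s) = s*x
d = 354 (d = -7 + (15 + 4)**2 = -7 + 19**2 = -7 + 361 = 354)
d + U(n(-3), Q) = 354 + 0*(-1) = 354 + 0 = 354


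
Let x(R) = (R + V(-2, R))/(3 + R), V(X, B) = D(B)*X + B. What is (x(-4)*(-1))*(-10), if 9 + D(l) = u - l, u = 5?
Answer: 80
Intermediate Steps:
D(l) = -4 - l (D(l) = -9 + (5 - l) = -4 - l)
V(X, B) = B + X*(-4 - B) (V(X, B) = (-4 - B)*X + B = X*(-4 - B) + B = B + X*(-4 - B))
x(R) = (8 + 4*R)/(3 + R) (x(R) = (R + (R - 1*(-2)*(4 + R)))/(3 + R) = (R + (R + (8 + 2*R)))/(3 + R) = (R + (8 + 3*R))/(3 + R) = (8 + 4*R)/(3 + R))
(x(-4)*(-1))*(-10) = ((4*(2 - 4)/(3 - 4))*(-1))*(-10) = ((4*(-2)/(-1))*(-1))*(-10) = ((4*(-1)*(-2))*(-1))*(-10) = (8*(-1))*(-10) = -8*(-10) = 80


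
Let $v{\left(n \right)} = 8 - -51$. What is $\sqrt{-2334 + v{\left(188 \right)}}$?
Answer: $5 i \sqrt{91} \approx 47.697 i$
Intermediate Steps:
$v{\left(n \right)} = 59$ ($v{\left(n \right)} = 8 + 51 = 59$)
$\sqrt{-2334 + v{\left(188 \right)}} = \sqrt{-2334 + 59} = \sqrt{-2275} = 5 i \sqrt{91}$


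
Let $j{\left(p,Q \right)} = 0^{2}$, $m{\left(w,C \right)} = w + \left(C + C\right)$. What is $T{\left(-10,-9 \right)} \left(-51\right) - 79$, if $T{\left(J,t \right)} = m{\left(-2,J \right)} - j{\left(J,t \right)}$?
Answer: $1043$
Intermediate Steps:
$m{\left(w,C \right)} = w + 2 C$
$j{\left(p,Q \right)} = 0$
$T{\left(J,t \right)} = -2 + 2 J$ ($T{\left(J,t \right)} = \left(-2 + 2 J\right) - 0 = \left(-2 + 2 J\right) + 0 = -2 + 2 J$)
$T{\left(-10,-9 \right)} \left(-51\right) - 79 = \left(-2 + 2 \left(-10\right)\right) \left(-51\right) - 79 = \left(-2 - 20\right) \left(-51\right) - 79 = \left(-22\right) \left(-51\right) - 79 = 1122 - 79 = 1043$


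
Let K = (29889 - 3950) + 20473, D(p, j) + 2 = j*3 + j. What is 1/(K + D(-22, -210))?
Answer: 1/45570 ≈ 2.1944e-5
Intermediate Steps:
D(p, j) = -2 + 4*j (D(p, j) = -2 + (j*3 + j) = -2 + (3*j + j) = -2 + 4*j)
K = 46412 (K = 25939 + 20473 = 46412)
1/(K + D(-22, -210)) = 1/(46412 + (-2 + 4*(-210))) = 1/(46412 + (-2 - 840)) = 1/(46412 - 842) = 1/45570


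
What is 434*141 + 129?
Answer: 61323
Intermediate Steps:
434*141 + 129 = 61194 + 129 = 61323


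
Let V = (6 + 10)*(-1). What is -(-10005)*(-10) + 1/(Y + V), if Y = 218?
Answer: -20210099/202 ≈ -1.0005e+5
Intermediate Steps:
V = -16 (V = 16*(-1) = -16)
-(-10005)*(-10) + 1/(Y + V) = -(-10005)*(-10) + 1/(218 - 16) = -345*290 + 1/202 = -100050 + 1/202 = -20210099/202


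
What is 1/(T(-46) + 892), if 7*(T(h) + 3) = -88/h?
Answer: 161/143173 ≈ 0.0011245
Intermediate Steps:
T(h) = -3 - 88/(7*h) (T(h) = -3 + (-88/h)/7 = -3 - 88/(7*h))
1/(T(-46) + 892) = 1/((-3 - 88/7/(-46)) + 892) = 1/((-3 - 88/7*(-1/46)) + 892) = 1/((-3 + 44/161) + 892) = 1/(-439/161 + 892) = 1/(143173/161) = 161/143173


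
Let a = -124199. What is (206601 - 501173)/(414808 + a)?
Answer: -294572/290609 ≈ -1.0136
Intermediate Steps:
(206601 - 501173)/(414808 + a) = (206601 - 501173)/(414808 - 124199) = -294572/290609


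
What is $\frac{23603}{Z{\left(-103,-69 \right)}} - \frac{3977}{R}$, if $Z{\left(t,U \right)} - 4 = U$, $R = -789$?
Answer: $- \frac{18364262}{51285} \approx -358.08$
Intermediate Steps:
$Z{\left(t,U \right)} = 4 + U$
$\frac{23603}{Z{\left(-103,-69 \right)}} - \frac{3977}{R} = \frac{23603}{4 - 69} - \frac{3977}{-789} = \frac{23603}{-65} - - \frac{3977}{789} = 23603 \left(- \frac{1}{65}\right) + \frac{3977}{789} = - \frac{23603}{65} + \frac{3977}{789} = - \frac{18364262}{51285}$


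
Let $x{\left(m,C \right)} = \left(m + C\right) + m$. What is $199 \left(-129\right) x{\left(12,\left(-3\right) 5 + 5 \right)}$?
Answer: $-359394$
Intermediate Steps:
$x{\left(m,C \right)} = C + 2 m$ ($x{\left(m,C \right)} = \left(C + m\right) + m = C + 2 m$)
$199 \left(-129\right) x{\left(12,\left(-3\right) 5 + 5 \right)} = 199 \left(-129\right) \left(\left(\left(-3\right) 5 + 5\right) + 2 \cdot 12\right) = - 25671 \left(\left(-15 + 5\right) + 24\right) = - 25671 \left(-10 + 24\right) = \left(-25671\right) 14 = -359394$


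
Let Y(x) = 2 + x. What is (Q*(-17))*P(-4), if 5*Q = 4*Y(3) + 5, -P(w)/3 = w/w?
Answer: 255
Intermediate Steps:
P(w) = -3 (P(w) = -3*w/w = -3*1 = -3)
Q = 5 (Q = (4*(2 + 3) + 5)/5 = (4*5 + 5)/5 = (20 + 5)/5 = (⅕)*25 = 5)
(Q*(-17))*P(-4) = (5*(-17))*(-3) = -85*(-3) = 255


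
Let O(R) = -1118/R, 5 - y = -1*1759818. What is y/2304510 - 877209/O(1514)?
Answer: 117715725120899/99093930 ≈ 1.1879e+6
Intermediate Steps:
y = 1759823 (y = 5 - (-1)*1759818 = 5 - 1*(-1759818) = 5 + 1759818 = 1759823)
y/2304510 - 877209/O(1514) = 1759823/2304510 - 877209/((-1118/1514)) = 1759823*(1/2304510) - 877209/((-1118*1/1514)) = 135371/177270 - 877209/(-559/757) = 135371/177270 - 877209*(-757/559) = 135371/177270 + 664047213/559 = 117715725120899/99093930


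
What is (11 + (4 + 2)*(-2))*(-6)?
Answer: 6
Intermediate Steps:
(11 + (4 + 2)*(-2))*(-6) = (11 + 6*(-2))*(-6) = (11 - 12)*(-6) = -1*(-6) = 6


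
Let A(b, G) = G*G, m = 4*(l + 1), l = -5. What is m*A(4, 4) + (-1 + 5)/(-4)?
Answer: -257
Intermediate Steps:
m = -16 (m = 4*(-5 + 1) = 4*(-4) = -16)
A(b, G) = G²
m*A(4, 4) + (-1 + 5)/(-4) = -16*4² + (-1 + 5)/(-4) = -16*16 - ¼*4 = -256 - 1 = -257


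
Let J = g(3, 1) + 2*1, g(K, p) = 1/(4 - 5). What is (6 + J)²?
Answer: 49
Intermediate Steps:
g(K, p) = -1 (g(K, p) = 1/(-1) = -1)
J = 1 (J = -1 + 2*1 = -1 + 2 = 1)
(6 + J)² = (6 + 1)² = 7² = 49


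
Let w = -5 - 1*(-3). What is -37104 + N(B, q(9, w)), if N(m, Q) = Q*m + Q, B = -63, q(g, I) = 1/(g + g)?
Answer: -333967/9 ≈ -37107.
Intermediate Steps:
w = -2 (w = -5 + 3 = -2)
q(g, I) = 1/(2*g)
N(m, Q) = Q + Q*m
-37104 + N(B, q(9, w)) = -37104 + ((½)/9)*(1 - 63) = -37104 + ((½)*(⅑))*(-62) = -37104 + (1/18)*(-62) = -37104 - 31/9 = -333967/9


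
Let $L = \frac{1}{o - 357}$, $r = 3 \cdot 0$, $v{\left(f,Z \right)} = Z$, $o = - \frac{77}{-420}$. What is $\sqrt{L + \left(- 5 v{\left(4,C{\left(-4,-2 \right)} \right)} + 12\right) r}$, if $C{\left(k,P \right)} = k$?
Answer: $\frac{2 i \sqrt{321135}}{21409} \approx 0.052939 i$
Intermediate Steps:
$o = \frac{11}{60}$ ($o = \left(-77\right) \left(- \frac{1}{420}\right) = \frac{11}{60} \approx 0.18333$)
$r = 0$
$L = - \frac{60}{21409}$ ($L = \frac{1}{\frac{11}{60} - 357} = \frac{1}{- \frac{21409}{60}} = - \frac{60}{21409} \approx -0.0028026$)
$\sqrt{L + \left(- 5 v{\left(4,C{\left(-4,-2 \right)} \right)} + 12\right) r} = \sqrt{- \frac{60}{21409} + \left(\left(-5\right) \left(-4\right) + 12\right) 0} = \sqrt{- \frac{60}{21409} + \left(20 + 12\right) 0} = \sqrt{- \frac{60}{21409} + 32 \cdot 0} = \sqrt{- \frac{60}{21409} + 0} = \sqrt{- \frac{60}{21409}} = \frac{2 i \sqrt{321135}}{21409}$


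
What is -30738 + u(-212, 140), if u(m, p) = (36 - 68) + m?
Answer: -30982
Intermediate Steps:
u(m, p) = -32 + m
-30738 + u(-212, 140) = -30738 + (-32 - 212) = -30738 - 244 = -30982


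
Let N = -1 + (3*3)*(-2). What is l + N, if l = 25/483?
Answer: -9152/483 ≈ -18.948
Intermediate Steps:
N = -19 (N = -1 + 9*(-2) = -1 - 18 = -19)
l = 25/483 (l = 25*(1/483) = 25/483 ≈ 0.051760)
l + N = 25/483 - 19 = -9152/483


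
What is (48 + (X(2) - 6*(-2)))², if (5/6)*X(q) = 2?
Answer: 97344/25 ≈ 3893.8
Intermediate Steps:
X(q) = 12/5 (X(q) = (6/5)*2 = 12/5)
(48 + (X(2) - 6*(-2)))² = (48 + (12/5 - 6*(-2)))² = (48 + (12/5 + 12))² = (48 + 72/5)² = (312/5)² = 97344/25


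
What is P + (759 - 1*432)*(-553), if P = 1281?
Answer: -179550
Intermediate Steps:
P + (759 - 1*432)*(-553) = 1281 + (759 - 1*432)*(-553) = 1281 + (759 - 432)*(-553) = 1281 + 327*(-553) = 1281 - 180831 = -179550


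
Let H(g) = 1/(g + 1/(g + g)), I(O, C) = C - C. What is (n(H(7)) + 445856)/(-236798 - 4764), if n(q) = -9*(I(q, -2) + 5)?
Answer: -445811/241562 ≈ -1.8455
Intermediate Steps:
I(O, C) = 0
H(g) = 1/(g + 1/(2*g))
n(q) = -45 (n(q) = -9*(0 + 5) = -9*5 = -45)
(n(H(7)) + 445856)/(-236798 - 4764) = (-45 + 445856)/(-236798 - 4764) = 445811/(-241562) = 445811*(-1/241562) = -445811/241562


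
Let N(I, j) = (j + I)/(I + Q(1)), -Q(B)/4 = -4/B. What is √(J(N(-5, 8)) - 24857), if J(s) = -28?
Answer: 3*I*√2765 ≈ 157.75*I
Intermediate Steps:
Q(B) = 16/B (Q(B) = -(-16)/B = 16/B)
N(I, j) = (I + j)/(16 + I) (N(I, j) = (j + I)/(I + 16/1) = (I + j)/(I + 16*1) = (I + j)/(I + 16) = (I + j)/(16 + I))
√(J(N(-5, 8)) - 24857) = √(-28 - 24857) = √(-24885) = 3*I*√2765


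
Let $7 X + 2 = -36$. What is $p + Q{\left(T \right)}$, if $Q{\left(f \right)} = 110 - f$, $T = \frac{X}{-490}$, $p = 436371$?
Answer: $\frac{748564896}{1715} \approx 4.3648 \cdot 10^{5}$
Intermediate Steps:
$X = - \frac{38}{7}$ ($X = - \frac{2}{7} + \frac{1}{7} \left(-36\right) = - \frac{2}{7} - \frac{36}{7} = - \frac{38}{7} \approx -5.4286$)
$T = \frac{19}{1715}$ ($T = - \frac{38}{7 \left(-490\right)} = \left(- \frac{38}{7}\right) \left(- \frac{1}{490}\right) = \frac{19}{1715} \approx 0.011079$)
$p + Q{\left(T \right)} = 436371 + \left(110 - \frac{19}{1715}\right) = 436371 + \frac{188631}{1715} = \frac{748564896}{1715}$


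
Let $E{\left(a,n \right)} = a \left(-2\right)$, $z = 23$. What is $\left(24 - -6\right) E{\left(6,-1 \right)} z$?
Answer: $-8280$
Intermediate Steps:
$E{\left(a,n \right)} = - 2 a$
$\left(24 - -6\right) E{\left(6,-1 \right)} z = \left(24 - -6\right) \left(\left(-2\right) 6\right) 23 = \left(24 + 6\right) \left(-12\right) 23 = 30 \left(-12\right) 23 = \left(-360\right) 23 = -8280$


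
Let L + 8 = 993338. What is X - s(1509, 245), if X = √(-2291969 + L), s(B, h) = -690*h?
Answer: 169050 + I*√1298639 ≈ 1.6905e+5 + 1139.6*I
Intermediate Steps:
L = 993330 (L = -8 + 993338 = 993330)
X = I*√1298639 (X = √(-2291969 + 993330) = √(-1298639) = I*√1298639 ≈ 1139.6*I)
X - s(1509, 245) = I*√1298639 - (-690)*245 = I*√1298639 - 1*(-169050) = I*√1298639 + 169050 = 169050 + I*√1298639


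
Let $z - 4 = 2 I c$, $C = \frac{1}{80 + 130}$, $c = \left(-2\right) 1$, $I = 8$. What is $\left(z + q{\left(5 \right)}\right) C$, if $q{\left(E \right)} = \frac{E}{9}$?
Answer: $- \frac{247}{1890} \approx -0.13069$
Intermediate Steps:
$c = -2$
$C = \frac{1}{210} \approx 0.0047619$
$q{\left(E \right)} = \frac{E}{9}$ ($q{\left(E \right)} = E \frac{1}{9} = \frac{E}{9}$)
$z = -28$ ($z = 4 + 2 \cdot 8 \left(-2\right) = 4 + 16 \left(-2\right) = 4 - 32 = -28$)
$\left(z + q{\left(5 \right)}\right) C = \left(-28 + \frac{1}{9} \cdot 5\right) \frac{1}{210} = \left(-28 + \frac{5}{9}\right) \frac{1}{210} = \left(- \frac{247}{9}\right) \frac{1}{210} = - \frac{247}{1890}$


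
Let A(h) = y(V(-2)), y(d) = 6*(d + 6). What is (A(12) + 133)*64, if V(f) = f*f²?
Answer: 7744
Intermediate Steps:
V(f) = f³
y(d) = 36 + 6*d (y(d) = 6*(6 + d) = 36 + 6*d)
A(h) = -12 (A(h) = 36 + 6*(-2)³ = 36 + 6*(-8) = 36 - 48 = -12)
(A(12) + 133)*64 = (-12 + 133)*64 = 121*64 = 7744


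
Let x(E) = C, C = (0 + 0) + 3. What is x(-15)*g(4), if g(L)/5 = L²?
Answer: 240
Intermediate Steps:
C = 3 (C = 0 + 3 = 3)
x(E) = 3
g(L) = 5*L²
x(-15)*g(4) = 3*(5*4²) = 3*(5*16) = 3*80 = 240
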